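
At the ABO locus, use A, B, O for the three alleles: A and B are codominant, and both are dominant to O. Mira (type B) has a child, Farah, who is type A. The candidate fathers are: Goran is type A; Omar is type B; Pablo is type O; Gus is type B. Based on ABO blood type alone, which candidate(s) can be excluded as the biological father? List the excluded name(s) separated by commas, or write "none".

A candidate is excluded only if no genotype consistent with his phenotype could produce a type A child with a type B mother.
Omar (type B): no genotype consistent with that phenotype can produce a type-A child with a type-B mother.
Pablo (type O): no genotype consistent with that phenotype can produce a type-A child with a type-B mother.
Gus (type B): no genotype consistent with that phenotype can produce a type-A child with a type-B mother.

Omar, Pablo, Gus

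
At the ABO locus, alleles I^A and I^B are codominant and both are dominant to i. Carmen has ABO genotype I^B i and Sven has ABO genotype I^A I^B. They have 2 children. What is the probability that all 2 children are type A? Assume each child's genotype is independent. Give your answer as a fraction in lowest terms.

ABO cross I^B i × I^A I^B → 1/4 A, 1/2 B, 1/4 AB.
So P(type A) = 1/4 per child.
All 2 independent: (1/4)^2 = 1/16.

1/16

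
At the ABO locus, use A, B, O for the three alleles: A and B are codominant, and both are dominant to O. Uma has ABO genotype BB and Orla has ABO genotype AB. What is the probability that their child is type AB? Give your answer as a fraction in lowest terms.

ABO cross BB × AB → offspring phenotypes: 1/2 B, 1/2 AB.
So P(type AB) = 1/2.

1/2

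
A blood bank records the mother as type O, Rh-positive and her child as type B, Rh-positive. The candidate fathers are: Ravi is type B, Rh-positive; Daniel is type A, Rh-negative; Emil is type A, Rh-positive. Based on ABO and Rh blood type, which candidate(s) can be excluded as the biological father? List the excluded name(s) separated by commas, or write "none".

A candidate is excluded only if no genotype consistent with his phenotype could produce a type B, Rh-positive child with a type O, Rh-positive mother.
Daniel (type A, Rh-): no genotype consistent with that phenotype can produce a type-B Rh+ child with a type-O mother.
Emil (type A, Rh+): no genotype consistent with that phenotype can produce a type-B Rh+ child with a type-O mother.

Daniel, Emil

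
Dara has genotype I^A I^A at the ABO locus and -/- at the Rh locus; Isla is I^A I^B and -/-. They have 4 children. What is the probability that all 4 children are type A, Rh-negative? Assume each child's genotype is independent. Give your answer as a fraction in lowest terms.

1/16

ABO cross I^A I^A × I^A I^B → 1/2 A, 1/2 AB.
Rh cross -/- × -/- → 1 Rh-; so P(type A, Rh-negative) = 1/2 × 1 = 1/2 per child.
All 4 independent: (1/2)^4 = 1/16.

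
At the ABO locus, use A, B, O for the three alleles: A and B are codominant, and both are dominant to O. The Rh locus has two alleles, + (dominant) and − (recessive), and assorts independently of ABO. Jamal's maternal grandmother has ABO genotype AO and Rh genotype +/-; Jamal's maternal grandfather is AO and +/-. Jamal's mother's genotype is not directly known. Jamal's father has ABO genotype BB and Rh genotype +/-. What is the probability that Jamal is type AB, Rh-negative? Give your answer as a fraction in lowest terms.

Jamal's mother's ABO genotype from AO × AO: 1/4 AA, 1/2 AO, 1/4 OO.
Crossing each possibility with the father BB and summing P(type AB): 1/4·1 + 1/2·1/2 + 1/4·0 = 1/2.
Similarly for Rh via the mother's Rh distribution: P(Rh-) = 1/4.
Independent loci: 1/2 × 1/4 = 1/8.

1/8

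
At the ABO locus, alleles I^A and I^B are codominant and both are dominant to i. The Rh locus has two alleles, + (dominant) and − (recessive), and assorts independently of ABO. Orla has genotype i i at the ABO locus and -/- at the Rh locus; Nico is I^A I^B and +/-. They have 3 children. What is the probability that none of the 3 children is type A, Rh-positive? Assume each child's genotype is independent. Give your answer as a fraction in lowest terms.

27/64

ABO cross i i × I^A I^B → 1/2 A, 1/2 B.
Rh cross -/- × +/- → 1/2 Rh+, 1/2 Rh-; so P(type A, Rh-positive) = 1/2 × 1/2 = 1/4 per child.
P(not type A, Rh-positive) = 3/4 for one child; (3/4)^3 = 27/64.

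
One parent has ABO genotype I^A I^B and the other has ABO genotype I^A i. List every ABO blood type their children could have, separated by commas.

A, B, AB

Gametes from I^A I^B × I^A i give offspring ABO genotypes I^A I^A, I^A I^B, I^A i, I^B i, i.e. phenotypes A, B, AB.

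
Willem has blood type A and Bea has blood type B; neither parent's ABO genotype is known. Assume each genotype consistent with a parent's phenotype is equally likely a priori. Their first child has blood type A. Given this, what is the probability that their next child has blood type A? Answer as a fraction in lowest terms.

Possible genotypes: Willem ∈ {AA, AO}; Bea ∈ {BB, BO}.
Weight each parental genotype pair by prior × P(type-A child):
  AA × BO: posterior weight 2/3; P(next child type A) = 1/2.
  AO × BO: posterior weight 1/3; P(next child type A) = 1/4.
Weighted sum = 5/12.

5/12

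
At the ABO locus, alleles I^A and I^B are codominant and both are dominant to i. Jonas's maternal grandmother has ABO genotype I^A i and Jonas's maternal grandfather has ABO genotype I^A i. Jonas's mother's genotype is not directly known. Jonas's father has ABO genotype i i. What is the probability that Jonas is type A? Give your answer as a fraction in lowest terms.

Jonas's mother's ABO genotype from I^A i × I^A i: 1/4 I^A I^A, 1/2 I^A i, 1/4 i i.
Crossing each possibility with the father i i and summing P(type A): 1/4·1 + 1/2·1/2 + 1/4·0 = 1/2.

1/2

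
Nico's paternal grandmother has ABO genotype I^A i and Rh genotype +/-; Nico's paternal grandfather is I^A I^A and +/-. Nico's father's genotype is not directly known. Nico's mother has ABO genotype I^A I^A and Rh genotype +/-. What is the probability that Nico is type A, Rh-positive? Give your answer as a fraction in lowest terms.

3/4

Nico's father's ABO genotype from I^A i × I^A I^A: 1/2 I^A I^A, 1/2 I^A i.
Crossing each possibility with the mother I^A I^A and summing P(type A): 1/2·1 + 1/2·1 = 1.
Similarly for Rh via the father's Rh distribution: P(Rh+) = 3/4.
Independent loci: 1 × 3/4 = 3/4.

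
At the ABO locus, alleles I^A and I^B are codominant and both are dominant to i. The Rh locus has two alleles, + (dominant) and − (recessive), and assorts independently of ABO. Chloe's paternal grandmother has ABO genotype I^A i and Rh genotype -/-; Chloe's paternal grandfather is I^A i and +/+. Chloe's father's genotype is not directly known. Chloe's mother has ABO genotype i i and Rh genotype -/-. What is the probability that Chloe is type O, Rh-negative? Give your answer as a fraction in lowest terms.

1/4

Chloe's father's ABO genotype from I^A i × I^A i: 1/4 I^A I^A, 1/2 I^A i, 1/4 i i.
Crossing each possibility with the mother i i and summing P(type O): 1/4·0 + 1/2·1/2 + 1/4·1 = 1/2.
Similarly for Rh via the father's Rh distribution: P(Rh-) = 1/2.
Independent loci: 1/2 × 1/2 = 1/4.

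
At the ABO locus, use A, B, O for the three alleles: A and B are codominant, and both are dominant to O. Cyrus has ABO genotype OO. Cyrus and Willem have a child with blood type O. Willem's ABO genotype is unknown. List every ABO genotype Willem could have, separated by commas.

For each candidate genotype of Willem, check whether crossing it with OO can produce every observed child phenotype.
  AA → possible child types {A} ✗
  AB → possible child types {A, B} ✗
  AO → possible child types {O, A} ✓
  BB → possible child types {B} ✗
  BO → possible child types {O, B} ✓
  OO → possible child types {O} ✓

AO, BO, OO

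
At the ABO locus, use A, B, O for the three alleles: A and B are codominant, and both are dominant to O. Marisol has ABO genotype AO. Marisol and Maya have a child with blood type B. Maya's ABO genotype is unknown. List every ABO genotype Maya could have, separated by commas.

For each candidate genotype of Maya, check whether crossing it with AO can produce every observed child phenotype.
  AA → possible child types {A} ✗
  AB → possible child types {A, B, AB} ✓
  AO → possible child types {O, A} ✗
  BB → possible child types {B, AB} ✓
  BO → possible child types {O, A, B, AB} ✓
  OO → possible child types {O, A} ✗

AB, BB, BO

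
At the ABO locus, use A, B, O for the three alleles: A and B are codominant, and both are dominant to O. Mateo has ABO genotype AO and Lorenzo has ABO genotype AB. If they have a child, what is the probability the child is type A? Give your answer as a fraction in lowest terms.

1/2

ABO cross AO × AB → offspring phenotypes: 1/2 A, 1/4 B, 1/4 AB.
So P(type A) = 1/2.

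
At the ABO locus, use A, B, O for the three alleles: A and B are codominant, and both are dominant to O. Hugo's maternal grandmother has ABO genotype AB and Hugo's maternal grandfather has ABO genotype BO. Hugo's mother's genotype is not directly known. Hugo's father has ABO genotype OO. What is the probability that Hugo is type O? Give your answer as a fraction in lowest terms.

Hugo's mother's ABO genotype from AB × BO: 1/4 AB, 1/4 AO, 1/4 BB, 1/4 BO.
Crossing each possibility with the father OO and summing P(type O): 1/4·0 + 1/4·1/2 + 1/4·0 + 1/4·1/2 = 1/4.

1/4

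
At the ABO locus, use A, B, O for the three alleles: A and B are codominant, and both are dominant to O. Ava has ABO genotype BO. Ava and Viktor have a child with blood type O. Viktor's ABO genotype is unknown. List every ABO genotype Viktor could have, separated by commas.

For each candidate genotype of Viktor, check whether crossing it with BO can produce every observed child phenotype.
  AA → possible child types {A, AB} ✗
  AB → possible child types {A, B, AB} ✗
  AO → possible child types {O, A, B, AB} ✓
  BB → possible child types {B} ✗
  BO → possible child types {O, B} ✓
  OO → possible child types {O, B} ✓

AO, BO, OO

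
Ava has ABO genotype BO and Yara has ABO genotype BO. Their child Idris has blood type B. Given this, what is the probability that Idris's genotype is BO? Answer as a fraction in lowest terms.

2/3

Cross BO × BO → 1/4 BB, 1/2 BO, 1/4 OO.
Type-B genotypes among offspring: BB (1/4), BO (1/2); total 3/4.
P(BO | type B) = (1/2) / (3/4) = 2/3.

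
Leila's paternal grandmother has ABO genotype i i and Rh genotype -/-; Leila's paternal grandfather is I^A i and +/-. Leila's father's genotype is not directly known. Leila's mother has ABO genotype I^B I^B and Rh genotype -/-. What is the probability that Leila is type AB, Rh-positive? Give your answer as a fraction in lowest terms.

1/16

Leila's father's ABO genotype from i i × I^A i: 1/2 I^A i, 1/2 i i.
Crossing each possibility with the mother I^B I^B and summing P(type AB): 1/2·1/2 + 1/2·0 = 1/4.
Similarly for Rh via the father's Rh distribution: P(Rh+) = 1/4.
Independent loci: 1/4 × 1/4 = 1/16.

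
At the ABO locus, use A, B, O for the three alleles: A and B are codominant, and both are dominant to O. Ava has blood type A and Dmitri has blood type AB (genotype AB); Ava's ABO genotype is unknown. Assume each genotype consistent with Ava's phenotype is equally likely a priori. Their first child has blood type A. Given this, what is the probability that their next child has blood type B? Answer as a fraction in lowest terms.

Possible genotypes: Ava ∈ {AA, AO}; Dmitri ∈ {AB}.
Weight each parental genotype pair by prior × P(type-A child):
  AA × AB: posterior weight 1/2; P(next child type B) = 0.
  AO × AB: posterior weight 1/2; P(next child type B) = 1/4.
Weighted sum = 1/8.

1/8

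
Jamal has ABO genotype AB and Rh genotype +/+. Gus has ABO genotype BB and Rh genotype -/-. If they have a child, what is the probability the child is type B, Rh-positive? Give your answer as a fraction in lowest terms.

1/2

ABO cross AB × BB → offspring phenotypes: 1/2 B, 1/2 AB.
Rh cross +/+ × -/- → 1 Rh+.
Independent loci: P(type B, Rh-positive) = 1/2 × 1 = 1/2.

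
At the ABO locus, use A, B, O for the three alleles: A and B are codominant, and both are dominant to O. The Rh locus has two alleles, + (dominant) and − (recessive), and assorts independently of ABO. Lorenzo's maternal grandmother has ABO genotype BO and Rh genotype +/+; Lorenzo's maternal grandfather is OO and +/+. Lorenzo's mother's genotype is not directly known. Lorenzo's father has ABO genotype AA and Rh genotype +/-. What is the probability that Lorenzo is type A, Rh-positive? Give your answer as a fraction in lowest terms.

Lorenzo's mother's ABO genotype from BO × OO: 1/2 BO, 1/2 OO.
Crossing each possibility with the father AA and summing P(type A): 1/2·1/2 + 1/2·1 = 3/4.
Similarly for Rh via the mother's Rh distribution: P(Rh+) = 1.
Independent loci: 3/4 × 1 = 3/4.

3/4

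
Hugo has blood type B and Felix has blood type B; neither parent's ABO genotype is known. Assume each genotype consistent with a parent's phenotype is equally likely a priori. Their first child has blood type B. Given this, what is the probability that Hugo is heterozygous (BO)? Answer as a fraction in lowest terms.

Possible genotypes: Hugo ∈ {BB, BO}; Felix ∈ {BB, BO}.
Weight each parental genotype pair by prior × P(type-B child):
  BB × BB: posterior weight 4/15.
  BB × BO: posterior weight 4/15.
  BO × BB: posterior weight 4/15.
  BO × BO: posterior weight 1/5.
Sum the posterior weight over pairs where Hugo is BO: 7/15.

7/15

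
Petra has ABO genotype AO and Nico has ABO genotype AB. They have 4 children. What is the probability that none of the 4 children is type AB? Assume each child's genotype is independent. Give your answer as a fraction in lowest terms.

81/256

ABO cross AO × AB → 1/2 A, 1/4 B, 1/4 AB.
So P(type AB) = 1/4 per child.
P(not type AB) = 3/4 for one child; (3/4)^4 = 81/256.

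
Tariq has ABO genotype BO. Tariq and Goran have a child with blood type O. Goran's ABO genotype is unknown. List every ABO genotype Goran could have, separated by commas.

AO, BO, OO

For each candidate genotype of Goran, check whether crossing it with BO can produce every observed child phenotype.
  AA → possible child types {A, AB} ✗
  AB → possible child types {A, B, AB} ✗
  AO → possible child types {O, A, B, AB} ✓
  BB → possible child types {B} ✗
  BO → possible child types {O, B} ✓
  OO → possible child types {O, B} ✓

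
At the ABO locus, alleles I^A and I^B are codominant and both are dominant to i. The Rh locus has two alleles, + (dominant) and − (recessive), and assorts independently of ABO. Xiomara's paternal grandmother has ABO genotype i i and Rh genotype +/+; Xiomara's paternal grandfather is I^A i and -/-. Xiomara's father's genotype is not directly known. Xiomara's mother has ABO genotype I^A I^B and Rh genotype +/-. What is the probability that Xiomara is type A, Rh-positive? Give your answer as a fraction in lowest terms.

3/8

Xiomara's father's ABO genotype from i i × I^A i: 1/2 I^A i, 1/2 i i.
Crossing each possibility with the mother I^A I^B and summing P(type A): 1/2·1/2 + 1/2·1/2 = 1/2.
Similarly for Rh via the father's Rh distribution: P(Rh+) = 3/4.
Independent loci: 1/2 × 3/4 = 3/8.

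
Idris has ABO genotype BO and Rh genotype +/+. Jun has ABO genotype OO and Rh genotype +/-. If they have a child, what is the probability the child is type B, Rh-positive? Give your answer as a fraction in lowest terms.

1/2

ABO cross BO × OO → offspring phenotypes: 1/2 O, 1/2 B.
Rh cross +/+ × +/- → 1 Rh+.
Independent loci: P(type B, Rh-positive) = 1/2 × 1 = 1/2.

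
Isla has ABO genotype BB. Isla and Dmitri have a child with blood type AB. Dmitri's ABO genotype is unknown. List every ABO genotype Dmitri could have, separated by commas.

AA, AB, AO

For each candidate genotype of Dmitri, check whether crossing it with BB can produce every observed child phenotype.
  AA → possible child types {AB} ✓
  AB → possible child types {B, AB} ✓
  AO → possible child types {B, AB} ✓
  BB → possible child types {B} ✗
  BO → possible child types {B} ✗
  OO → possible child types {B} ✗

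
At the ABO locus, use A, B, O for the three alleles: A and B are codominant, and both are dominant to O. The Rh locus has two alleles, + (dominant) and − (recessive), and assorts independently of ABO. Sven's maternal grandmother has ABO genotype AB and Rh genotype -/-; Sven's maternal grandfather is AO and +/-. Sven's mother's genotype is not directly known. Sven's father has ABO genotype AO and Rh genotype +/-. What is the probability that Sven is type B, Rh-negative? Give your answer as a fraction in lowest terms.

3/64

Sven's mother's ABO genotype from AB × AO: 1/4 AA, 1/4 AB, 1/4 AO, 1/4 BO.
Crossing each possibility with the father AO and summing P(type B): 1/4·0 + 1/4·1/4 + 1/4·0 + 1/4·1/4 = 1/8.
Similarly for Rh via the mother's Rh distribution: P(Rh-) = 3/8.
Independent loci: 1/8 × 3/8 = 3/64.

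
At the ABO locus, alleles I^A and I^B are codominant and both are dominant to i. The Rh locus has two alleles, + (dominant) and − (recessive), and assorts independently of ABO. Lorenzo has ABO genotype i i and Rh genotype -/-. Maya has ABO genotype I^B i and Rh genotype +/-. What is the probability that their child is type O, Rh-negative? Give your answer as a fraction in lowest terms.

1/4

ABO cross i i × I^B i → offspring phenotypes: 1/2 O, 1/2 B.
Rh cross -/- × +/- → 1/2 Rh+, 1/2 Rh-.
Independent loci: P(type O, Rh-negative) = 1/2 × 1/2 = 1/4.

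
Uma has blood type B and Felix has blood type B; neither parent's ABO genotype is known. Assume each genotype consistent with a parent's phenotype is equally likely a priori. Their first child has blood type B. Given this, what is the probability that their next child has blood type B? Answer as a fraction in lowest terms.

19/20

Possible genotypes: Uma ∈ {I^B I^B, I^B i}; Felix ∈ {I^B I^B, I^B i}.
Weight each parental genotype pair by prior × P(type-B child):
  I^B I^B × I^B I^B: posterior weight 4/15; P(next child type B) = 1.
  I^B I^B × I^B i: posterior weight 4/15; P(next child type B) = 1.
  I^B i × I^B I^B: posterior weight 4/15; P(next child type B) = 1.
  I^B i × I^B i: posterior weight 1/5; P(next child type B) = 3/4.
Weighted sum = 19/20.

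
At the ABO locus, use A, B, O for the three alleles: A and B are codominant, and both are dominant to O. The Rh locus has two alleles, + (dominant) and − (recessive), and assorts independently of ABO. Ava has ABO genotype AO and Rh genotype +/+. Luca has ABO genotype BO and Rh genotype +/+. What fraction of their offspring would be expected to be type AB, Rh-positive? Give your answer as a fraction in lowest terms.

ABO cross AO × BO → offspring phenotypes: 1/4 O, 1/4 A, 1/4 B, 1/4 AB.
Rh cross +/+ × +/+ → 1 Rh+.
Independent loci: P(type AB, Rh-positive) = 1/4 × 1 = 1/4.

1/4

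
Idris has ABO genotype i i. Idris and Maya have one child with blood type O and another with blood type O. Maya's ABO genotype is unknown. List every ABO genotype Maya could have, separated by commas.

For each candidate genotype of Maya, check whether crossing it with i i can produce every observed child phenotype.
  I^A I^A → possible child types {A} ✗
  I^A I^B → possible child types {A, B} ✗
  I^A i → possible child types {O, A} ✓
  I^B I^B → possible child types {B} ✗
  I^B i → possible child types {O, B} ✓
  i i → possible child types {O} ✓

I^A i, I^B i, i i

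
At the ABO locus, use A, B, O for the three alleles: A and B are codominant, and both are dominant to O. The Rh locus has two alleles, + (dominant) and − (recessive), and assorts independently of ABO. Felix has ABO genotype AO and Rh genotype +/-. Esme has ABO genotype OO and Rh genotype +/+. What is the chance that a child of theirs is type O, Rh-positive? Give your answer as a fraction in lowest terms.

ABO cross AO × OO → offspring phenotypes: 1/2 O, 1/2 A.
Rh cross +/- × +/+ → 1 Rh+.
Independent loci: P(type O, Rh-positive) = 1/2 × 1 = 1/2.

1/2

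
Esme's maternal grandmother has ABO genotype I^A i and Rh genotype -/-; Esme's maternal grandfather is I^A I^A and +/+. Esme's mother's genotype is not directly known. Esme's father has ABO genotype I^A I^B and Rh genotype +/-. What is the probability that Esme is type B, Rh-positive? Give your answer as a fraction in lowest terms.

3/32

Esme's mother's ABO genotype from I^A i × I^A I^A: 1/2 I^A I^A, 1/2 I^A i.
Crossing each possibility with the father I^A I^B and summing P(type B): 1/2·0 + 1/2·1/4 = 1/8.
Similarly for Rh via the mother's Rh distribution: P(Rh+) = 3/4.
Independent loci: 1/8 × 3/4 = 3/32.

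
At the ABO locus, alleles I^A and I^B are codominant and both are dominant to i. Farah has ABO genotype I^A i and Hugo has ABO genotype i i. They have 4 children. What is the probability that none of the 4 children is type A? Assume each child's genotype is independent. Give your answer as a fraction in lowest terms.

1/16

ABO cross I^A i × i i → 1/2 O, 1/2 A.
So P(type A) = 1/2 per child.
P(not type A) = 1/2 for one child; (1/2)^4 = 1/16.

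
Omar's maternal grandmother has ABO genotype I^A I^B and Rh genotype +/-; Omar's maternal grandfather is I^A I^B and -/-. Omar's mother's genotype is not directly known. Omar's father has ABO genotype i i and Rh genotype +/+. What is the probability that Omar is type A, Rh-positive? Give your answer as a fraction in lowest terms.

1/2

Omar's mother's ABO genotype from I^A I^B × I^A I^B: 1/4 I^A I^A, 1/2 I^A I^B, 1/4 I^B I^B.
Crossing each possibility with the father i i and summing P(type A): 1/4·1 + 1/2·1/2 + 1/4·0 = 1/2.
Similarly for Rh via the mother's Rh distribution: P(Rh+) = 1.
Independent loci: 1/2 × 1 = 1/2.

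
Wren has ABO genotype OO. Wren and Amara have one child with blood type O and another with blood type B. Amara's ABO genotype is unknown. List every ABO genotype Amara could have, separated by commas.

BO

For each candidate genotype of Amara, check whether crossing it with OO can produce every observed child phenotype.
  AA → possible child types {A} ✗
  AB → possible child types {A, B} ✗
  AO → possible child types {O, A} ✗
  BB → possible child types {B} ✗
  BO → possible child types {O, B} ✓
  OO → possible child types {O} ✗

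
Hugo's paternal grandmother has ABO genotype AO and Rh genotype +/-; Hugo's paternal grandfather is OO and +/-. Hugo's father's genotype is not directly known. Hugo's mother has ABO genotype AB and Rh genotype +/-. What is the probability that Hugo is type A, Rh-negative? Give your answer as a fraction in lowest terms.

Hugo's father's ABO genotype from AO × OO: 1/2 AO, 1/2 OO.
Crossing each possibility with the mother AB and summing P(type A): 1/2·1/2 + 1/2·1/2 = 1/2.
Similarly for Rh via the father's Rh distribution: P(Rh-) = 1/4.
Independent loci: 1/2 × 1/4 = 1/8.

1/8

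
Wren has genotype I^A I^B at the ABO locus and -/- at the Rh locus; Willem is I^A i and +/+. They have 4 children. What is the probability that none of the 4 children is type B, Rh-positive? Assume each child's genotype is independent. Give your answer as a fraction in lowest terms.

81/256

ABO cross I^A I^B × I^A i → 1/2 A, 1/4 B, 1/4 AB.
Rh cross -/- × +/+ → 1 Rh+; so P(type B, Rh-positive) = 1/4 × 1 = 1/4 per child.
P(not type B, Rh-positive) = 3/4 for one child; (3/4)^4 = 81/256.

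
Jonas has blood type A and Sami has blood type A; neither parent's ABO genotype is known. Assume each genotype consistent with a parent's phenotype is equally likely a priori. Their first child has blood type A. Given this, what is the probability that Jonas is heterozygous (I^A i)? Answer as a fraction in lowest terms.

Possible genotypes: Jonas ∈ {I^A I^A, I^A i}; Sami ∈ {I^A I^A, I^A i}.
Weight each parental genotype pair by prior × P(type-A child):
  I^A I^A × I^A I^A: posterior weight 4/15.
  I^A I^A × I^A i: posterior weight 4/15.
  I^A i × I^A I^A: posterior weight 4/15.
  I^A i × I^A i: posterior weight 1/5.
Sum the posterior weight over pairs where Jonas is I^A i: 7/15.

7/15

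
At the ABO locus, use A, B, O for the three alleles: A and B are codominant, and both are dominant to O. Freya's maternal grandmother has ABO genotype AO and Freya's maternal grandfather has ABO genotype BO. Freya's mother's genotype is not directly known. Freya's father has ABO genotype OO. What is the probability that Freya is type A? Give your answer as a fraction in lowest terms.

1/4

Freya's mother's ABO genotype from AO × BO: 1/4 AB, 1/4 AO, 1/4 BO, 1/4 OO.
Crossing each possibility with the father OO and summing P(type A): 1/4·1/2 + 1/4·1/2 + 1/4·0 + 1/4·0 = 1/4.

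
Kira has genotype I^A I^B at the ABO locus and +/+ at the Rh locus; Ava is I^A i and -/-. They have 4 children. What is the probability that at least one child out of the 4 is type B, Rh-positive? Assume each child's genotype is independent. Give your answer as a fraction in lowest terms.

175/256

ABO cross I^A I^B × I^A i → 1/2 A, 1/4 B, 1/4 AB.
Rh cross +/+ × -/- → 1 Rh+; so P(type B, Rh-positive) = 1/4 × 1 = 1/4 per child.
P(none) = (3/4)^4 = 81/256; P(at least one) = 1 − 81/256 = 175/256.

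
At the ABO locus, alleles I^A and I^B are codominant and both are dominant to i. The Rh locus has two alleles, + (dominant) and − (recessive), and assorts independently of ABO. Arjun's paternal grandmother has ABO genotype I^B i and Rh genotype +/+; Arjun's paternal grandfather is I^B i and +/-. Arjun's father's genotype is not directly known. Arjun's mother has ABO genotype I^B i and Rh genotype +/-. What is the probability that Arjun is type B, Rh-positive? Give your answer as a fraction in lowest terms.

21/32

Arjun's father's ABO genotype from I^B i × I^B i: 1/4 I^B I^B, 1/2 I^B i, 1/4 i i.
Crossing each possibility with the mother I^B i and summing P(type B): 1/4·1 + 1/2·3/4 + 1/4·1/2 = 3/4.
Similarly for Rh via the father's Rh distribution: P(Rh+) = 7/8.
Independent loci: 3/4 × 7/8 = 21/32.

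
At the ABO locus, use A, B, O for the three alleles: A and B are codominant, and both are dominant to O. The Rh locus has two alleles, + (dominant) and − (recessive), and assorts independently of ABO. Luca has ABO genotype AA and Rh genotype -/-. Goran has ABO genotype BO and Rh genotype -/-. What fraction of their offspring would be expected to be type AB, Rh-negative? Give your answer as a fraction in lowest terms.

1/2

ABO cross AA × BO → offspring phenotypes: 1/2 A, 1/2 AB.
Rh cross -/- × -/- → 1 Rh-.
Independent loci: P(type AB, Rh-negative) = 1/2 × 1 = 1/2.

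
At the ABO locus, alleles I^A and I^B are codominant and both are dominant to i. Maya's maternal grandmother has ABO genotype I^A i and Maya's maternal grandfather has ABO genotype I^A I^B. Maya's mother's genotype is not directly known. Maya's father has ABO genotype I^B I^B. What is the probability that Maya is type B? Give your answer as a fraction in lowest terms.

1/2

Maya's mother's ABO genotype from I^A i × I^A I^B: 1/4 I^A I^A, 1/4 I^A I^B, 1/4 I^A i, 1/4 I^B i.
Crossing each possibility with the father I^B I^B and summing P(type B): 1/4·0 + 1/4·1/2 + 1/4·1/2 + 1/4·1 = 1/2.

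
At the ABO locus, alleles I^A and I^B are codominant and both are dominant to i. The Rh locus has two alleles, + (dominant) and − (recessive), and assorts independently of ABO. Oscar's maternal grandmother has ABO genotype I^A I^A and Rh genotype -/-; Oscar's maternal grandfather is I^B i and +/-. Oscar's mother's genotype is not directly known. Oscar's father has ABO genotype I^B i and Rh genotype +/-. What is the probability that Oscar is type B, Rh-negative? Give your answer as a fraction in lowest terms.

9/64

Oscar's mother's ABO genotype from I^A I^A × I^B i: 1/2 I^A I^B, 1/2 I^A i.
Crossing each possibility with the father I^B i and summing P(type B): 1/2·1/2 + 1/2·1/4 = 3/8.
Similarly for Rh via the mother's Rh distribution: P(Rh-) = 3/8.
Independent loci: 3/8 × 3/8 = 9/64.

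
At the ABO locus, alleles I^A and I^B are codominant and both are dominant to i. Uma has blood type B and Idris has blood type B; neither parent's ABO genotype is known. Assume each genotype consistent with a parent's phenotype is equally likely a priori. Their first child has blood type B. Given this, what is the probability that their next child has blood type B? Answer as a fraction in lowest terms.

Possible genotypes: Uma ∈ {I^B I^B, I^B i}; Idris ∈ {I^B I^B, I^B i}.
Weight each parental genotype pair by prior × P(type-B child):
  I^B I^B × I^B I^B: posterior weight 4/15; P(next child type B) = 1.
  I^B I^B × I^B i: posterior weight 4/15; P(next child type B) = 1.
  I^B i × I^B I^B: posterior weight 4/15; P(next child type B) = 1.
  I^B i × I^B i: posterior weight 1/5; P(next child type B) = 3/4.
Weighted sum = 19/20.

19/20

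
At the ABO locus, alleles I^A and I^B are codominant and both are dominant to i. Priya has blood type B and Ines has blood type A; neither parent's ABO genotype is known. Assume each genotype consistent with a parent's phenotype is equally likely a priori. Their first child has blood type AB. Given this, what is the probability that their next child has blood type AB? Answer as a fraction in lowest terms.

Possible genotypes: Priya ∈ {I^B I^B, I^B i}; Ines ∈ {I^A I^A, I^A i}.
Weight each parental genotype pair by prior × P(type-AB child):
  I^B I^B × I^A I^A: posterior weight 4/9; P(next child type AB) = 1.
  I^B I^B × I^A i: posterior weight 2/9; P(next child type AB) = 1/2.
  I^B i × I^A I^A: posterior weight 2/9; P(next child type AB) = 1/2.
  I^B i × I^A i: posterior weight 1/9; P(next child type AB) = 1/4.
Weighted sum = 25/36.

25/36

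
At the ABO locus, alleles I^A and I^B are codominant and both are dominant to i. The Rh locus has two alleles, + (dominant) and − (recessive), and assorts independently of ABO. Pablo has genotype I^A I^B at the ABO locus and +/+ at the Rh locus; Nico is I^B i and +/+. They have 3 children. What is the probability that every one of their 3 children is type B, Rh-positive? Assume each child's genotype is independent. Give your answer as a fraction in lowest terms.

1/8

ABO cross I^A I^B × I^B i → 1/4 A, 1/2 B, 1/4 AB.
Rh cross +/+ × +/+ → 1 Rh+; so P(type B, Rh-positive) = 1/2 × 1 = 1/2 per child.
All 3 independent: (1/2)^3 = 1/8.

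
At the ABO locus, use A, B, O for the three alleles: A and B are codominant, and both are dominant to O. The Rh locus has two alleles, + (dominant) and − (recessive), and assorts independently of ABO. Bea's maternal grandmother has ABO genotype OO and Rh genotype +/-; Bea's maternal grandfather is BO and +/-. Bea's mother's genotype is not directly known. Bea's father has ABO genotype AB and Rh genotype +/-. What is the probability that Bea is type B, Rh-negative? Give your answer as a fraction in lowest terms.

Bea's mother's ABO genotype from OO × BO: 1/2 BO, 1/2 OO.
Crossing each possibility with the father AB and summing P(type B): 1/2·1/2 + 1/2·1/2 = 1/2.
Similarly for Rh via the mother's Rh distribution: P(Rh-) = 1/4.
Independent loci: 1/2 × 1/4 = 1/8.

1/8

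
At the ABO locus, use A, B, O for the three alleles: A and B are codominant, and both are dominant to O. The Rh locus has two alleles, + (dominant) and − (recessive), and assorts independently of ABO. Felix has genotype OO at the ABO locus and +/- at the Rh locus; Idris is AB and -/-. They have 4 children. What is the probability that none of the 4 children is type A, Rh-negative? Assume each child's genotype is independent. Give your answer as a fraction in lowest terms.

81/256

ABO cross OO × AB → 1/2 A, 1/2 B.
Rh cross +/- × -/- → 1/2 Rh+, 1/2 Rh-; so P(type A, Rh-negative) = 1/2 × 1/2 = 1/4 per child.
P(not type A, Rh-negative) = 3/4 for one child; (3/4)^4 = 81/256.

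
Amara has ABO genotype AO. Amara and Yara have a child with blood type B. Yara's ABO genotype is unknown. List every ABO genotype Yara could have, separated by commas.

For each candidate genotype of Yara, check whether crossing it with AO can produce every observed child phenotype.
  AA → possible child types {A} ✗
  AB → possible child types {A, B, AB} ✓
  AO → possible child types {O, A} ✗
  BB → possible child types {B, AB} ✓
  BO → possible child types {O, A, B, AB} ✓
  OO → possible child types {O, A} ✗

AB, BB, BO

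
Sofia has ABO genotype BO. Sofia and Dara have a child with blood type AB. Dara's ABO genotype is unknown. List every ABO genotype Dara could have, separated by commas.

AA, AB, AO

For each candidate genotype of Dara, check whether crossing it with BO can produce every observed child phenotype.
  AA → possible child types {A, AB} ✓
  AB → possible child types {A, B, AB} ✓
  AO → possible child types {O, A, B, AB} ✓
  BB → possible child types {B} ✗
  BO → possible child types {O, B} ✗
  OO → possible child types {O, B} ✗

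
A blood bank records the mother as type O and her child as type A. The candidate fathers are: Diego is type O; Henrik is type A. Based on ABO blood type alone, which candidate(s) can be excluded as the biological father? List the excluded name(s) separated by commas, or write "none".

A candidate is excluded only if no genotype consistent with his phenotype could produce a type A child with a type O mother.
Diego (type O): no genotype consistent with that phenotype can produce a type-A child with a type-O mother.

Diego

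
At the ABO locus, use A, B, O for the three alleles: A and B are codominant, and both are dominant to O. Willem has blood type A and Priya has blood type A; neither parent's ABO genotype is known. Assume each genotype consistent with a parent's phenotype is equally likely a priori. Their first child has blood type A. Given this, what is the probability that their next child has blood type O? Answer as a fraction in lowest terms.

1/20

Possible genotypes: Willem ∈ {AA, AO}; Priya ∈ {AA, AO}.
Weight each parental genotype pair by prior × P(type-A child):
  AA × AA: posterior weight 4/15; P(next child type O) = 0.
  AA × AO: posterior weight 4/15; P(next child type O) = 0.
  AO × AA: posterior weight 4/15; P(next child type O) = 0.
  AO × AO: posterior weight 1/5; P(next child type O) = 1/4.
Weighted sum = 1/20.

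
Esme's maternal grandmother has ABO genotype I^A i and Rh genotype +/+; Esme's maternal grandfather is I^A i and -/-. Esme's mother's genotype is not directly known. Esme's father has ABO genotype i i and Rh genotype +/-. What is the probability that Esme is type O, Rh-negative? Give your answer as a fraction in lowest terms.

1/8

Esme's mother's ABO genotype from I^A i × I^A i: 1/4 I^A I^A, 1/2 I^A i, 1/4 i i.
Crossing each possibility with the father i i and summing P(type O): 1/4·0 + 1/2·1/2 + 1/4·1 = 1/2.
Similarly for Rh via the mother's Rh distribution: P(Rh-) = 1/4.
Independent loci: 1/2 × 1/4 = 1/8.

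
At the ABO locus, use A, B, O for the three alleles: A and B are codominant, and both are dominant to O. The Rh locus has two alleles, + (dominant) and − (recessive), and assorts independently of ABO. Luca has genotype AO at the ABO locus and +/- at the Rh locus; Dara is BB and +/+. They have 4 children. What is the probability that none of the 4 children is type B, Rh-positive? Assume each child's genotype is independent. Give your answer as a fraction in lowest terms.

ABO cross AO × BB → 1/2 B, 1/2 AB.
Rh cross +/- × +/+ → 1 Rh+; so P(type B, Rh-positive) = 1/2 × 1 = 1/2 per child.
P(not type B, Rh-positive) = 1/2 for one child; (1/2)^4 = 1/16.

1/16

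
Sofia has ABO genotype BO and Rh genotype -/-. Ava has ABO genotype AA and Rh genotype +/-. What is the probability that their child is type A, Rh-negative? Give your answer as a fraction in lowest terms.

1/4

ABO cross BO × AA → offspring phenotypes: 1/2 A, 1/2 AB.
Rh cross -/- × +/- → 1/2 Rh+, 1/2 Rh-.
Independent loci: P(type A, Rh-negative) = 1/2 × 1/2 = 1/4.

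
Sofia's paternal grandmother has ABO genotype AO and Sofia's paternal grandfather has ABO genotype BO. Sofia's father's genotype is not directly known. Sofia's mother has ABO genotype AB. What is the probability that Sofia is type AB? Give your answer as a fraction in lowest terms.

1/4

Sofia's father's ABO genotype from AO × BO: 1/4 AB, 1/4 AO, 1/4 BO, 1/4 OO.
Crossing each possibility with the mother AB and summing P(type AB): 1/4·1/2 + 1/4·1/4 + 1/4·1/4 + 1/4·0 = 1/4.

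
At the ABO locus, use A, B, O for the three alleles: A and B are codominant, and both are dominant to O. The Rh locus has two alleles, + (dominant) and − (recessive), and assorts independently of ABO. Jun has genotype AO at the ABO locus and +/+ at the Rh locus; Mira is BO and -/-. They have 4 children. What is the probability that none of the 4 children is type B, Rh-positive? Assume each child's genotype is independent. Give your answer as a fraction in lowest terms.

ABO cross AO × BO → 1/4 O, 1/4 A, 1/4 B, 1/4 AB.
Rh cross +/+ × -/- → 1 Rh+; so P(type B, Rh-positive) = 1/4 × 1 = 1/4 per child.
P(not type B, Rh-positive) = 3/4 for one child; (3/4)^4 = 81/256.

81/256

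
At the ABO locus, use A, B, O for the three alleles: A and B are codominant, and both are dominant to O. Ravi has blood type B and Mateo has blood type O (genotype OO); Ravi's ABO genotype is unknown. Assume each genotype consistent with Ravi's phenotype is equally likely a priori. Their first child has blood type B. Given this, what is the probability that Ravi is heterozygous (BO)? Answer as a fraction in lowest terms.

1/3

Possible genotypes: Ravi ∈ {BB, BO}; Mateo ∈ {OO}.
Weight each parental genotype pair by prior × P(type-B child):
  BB × OO: posterior weight 2/3.
  BO × OO: posterior weight 1/3.
Sum the posterior weight over pairs where Ravi is BO: 1/3.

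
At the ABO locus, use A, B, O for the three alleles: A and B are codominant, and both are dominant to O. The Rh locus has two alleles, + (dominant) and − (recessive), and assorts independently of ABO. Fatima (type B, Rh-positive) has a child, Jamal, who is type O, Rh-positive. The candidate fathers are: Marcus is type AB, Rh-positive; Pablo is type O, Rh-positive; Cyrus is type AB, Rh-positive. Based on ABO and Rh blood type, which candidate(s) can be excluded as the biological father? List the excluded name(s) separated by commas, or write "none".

A candidate is excluded only if no genotype consistent with his phenotype could produce a type O, Rh-positive child with a type B, Rh-positive mother.
Marcus (type AB, Rh+): no genotype consistent with that phenotype can produce a type-O Rh+ child with a type-B mother.
Cyrus (type AB, Rh+): no genotype consistent with that phenotype can produce a type-O Rh+ child with a type-B mother.

Marcus, Cyrus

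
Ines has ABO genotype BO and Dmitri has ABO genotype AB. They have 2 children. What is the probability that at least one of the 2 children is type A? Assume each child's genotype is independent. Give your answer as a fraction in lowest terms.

ABO cross BO × AB → 1/4 A, 1/2 B, 1/4 AB.
So P(type A) = 1/4 per child.
P(none) = (3/4)^2 = 9/16; P(at least one) = 1 − 9/16 = 7/16.

7/16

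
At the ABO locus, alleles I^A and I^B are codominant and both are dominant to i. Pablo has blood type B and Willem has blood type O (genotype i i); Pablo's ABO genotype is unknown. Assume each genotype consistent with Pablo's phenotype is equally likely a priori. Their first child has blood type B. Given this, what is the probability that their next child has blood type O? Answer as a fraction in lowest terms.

1/6

Possible genotypes: Pablo ∈ {I^B I^B, I^B i}; Willem ∈ {i i}.
Weight each parental genotype pair by prior × P(type-B child):
  I^B I^B × i i: posterior weight 2/3; P(next child type O) = 0.
  I^B i × i i: posterior weight 1/3; P(next child type O) = 1/2.
Weighted sum = 1/6.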